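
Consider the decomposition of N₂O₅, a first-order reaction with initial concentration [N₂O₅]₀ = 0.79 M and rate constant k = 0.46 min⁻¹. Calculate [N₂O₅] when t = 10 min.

0.007941 M

Step 1: For a first-order reaction: [N₂O₅] = [N₂O₅]₀ × e^(-kt)
Step 2: [N₂O₅] = 0.79 × e^(-0.46 × 10)
Step 3: [N₂O₅] = 0.79 × e^(-4.6)
Step 4: [N₂O₅] = 0.79 × 0.0100518 = 0.007941 M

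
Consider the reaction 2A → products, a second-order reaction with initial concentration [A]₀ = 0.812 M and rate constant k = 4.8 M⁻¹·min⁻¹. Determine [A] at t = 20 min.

0.01028 M

Step 1: For a second-order reaction: 1/[A] = 1/[A]₀ + kt
Step 2: 1/[A] = 1/0.812 + 4.8 × 20
Step 3: 1/[A] = 1.232 + 96 = 97.23
Step 4: [A] = 1/97.23 = 0.01028 M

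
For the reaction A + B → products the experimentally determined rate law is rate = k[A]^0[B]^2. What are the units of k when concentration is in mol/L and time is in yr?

(mol/L)⁻¹·yr⁻¹

Step 1: Overall order = 0 + 2 = 2.
Step 2: rate has units mol/L·yr⁻¹; [A]^0[B]^2 has units (mol/L)^2.
Step 3: k = rate/([A]^0[B]^2), so units of k = (mol/L)^(1-2)·yr⁻¹ = (mol/L)⁻¹·yr⁻¹.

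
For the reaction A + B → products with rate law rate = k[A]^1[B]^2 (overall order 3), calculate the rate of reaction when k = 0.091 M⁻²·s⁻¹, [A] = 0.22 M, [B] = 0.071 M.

0.0001009 M/s

Step 1: The rate law is rate = k[A]^1[B]^2, overall order = 1+2 = 3
Step 2: Substitute values: rate = 0.091 × (0.22)^1 × (0.071)^2
Step 3: rate = 0.091 × 0.22 × 0.005041 = 0.000100921 M/s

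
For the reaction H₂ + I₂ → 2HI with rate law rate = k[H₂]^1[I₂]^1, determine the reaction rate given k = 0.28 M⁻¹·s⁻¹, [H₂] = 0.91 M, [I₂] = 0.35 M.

0.08918 M/s

Step 1: The rate law is rate = k[H₂]^1[I₂]^1
Step 2: Substitute: rate = 0.28 × (0.91)^1 × (0.35)^1
Step 3: rate = 0.28 × 0.91 × 0.35 = 0.08918 M/s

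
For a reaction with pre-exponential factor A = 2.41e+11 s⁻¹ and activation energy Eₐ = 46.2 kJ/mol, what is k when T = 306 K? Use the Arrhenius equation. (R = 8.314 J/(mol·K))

3.13e+03 s⁻¹

Step 1: Use the Arrhenius equation: k = A × exp(-Eₐ/RT)
Step 2: Convert Eₐ to J/mol: 46.2 kJ/mol = 46200 J/mol
Step 3: Calculate the exponent: -Eₐ/(RT) = -46200/(8.314 × 306) = -18.15978
Step 4: k = 2.41e+11 × exp(-18.15978)
Step 5: k = 2.41e+11 × 1.29810e-08 = 3.1284e+03 s⁻¹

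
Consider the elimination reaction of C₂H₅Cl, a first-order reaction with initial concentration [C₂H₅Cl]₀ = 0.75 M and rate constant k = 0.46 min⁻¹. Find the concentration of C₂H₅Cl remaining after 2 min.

0.2989 M

Step 1: For a first-order reaction: [C₂H₅Cl] = [C₂H₅Cl]₀ × e^(-kt)
Step 2: [C₂H₅Cl] = 0.75 × e^(-0.46 × 2)
Step 3: [C₂H₅Cl] = 0.75 × e^(-0.92)
Step 4: [C₂H₅Cl] = 0.75 × 0.398519 = 0.2989 M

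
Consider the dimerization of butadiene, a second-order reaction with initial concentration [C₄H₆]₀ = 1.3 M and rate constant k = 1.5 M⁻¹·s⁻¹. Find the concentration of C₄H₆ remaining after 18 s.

0.03601 M

Step 1: For a second-order reaction: 1/[C₄H₆] = 1/[C₄H₆]₀ + kt
Step 2: 1/[C₄H₆] = 1/1.3 + 1.5 × 18
Step 3: 1/[C₄H₆] = 0.7692 + 27 = 27.77
Step 4: [C₄H₆] = 1/27.77 = 0.03601 M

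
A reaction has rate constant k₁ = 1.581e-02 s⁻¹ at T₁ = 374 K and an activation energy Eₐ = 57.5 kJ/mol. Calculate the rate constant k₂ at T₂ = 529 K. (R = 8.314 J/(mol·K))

3.565e+00 s⁻¹

Step 1: Use the two-temperature Arrhenius form: ln(k₂/k₁) = -Eₐ/R × (1/T₂ - 1/T₁)
Step 2: Convert Eₐ to J/mol: 57.5 kJ/mol = 57500 J/mol
Step 3: 1/T₂ - 1/T₁ = 1/529 - 1/374 = -7.834376e-04 K⁻¹
Step 4: ln(k₂/k₁) = -57500/8.314 × -7.834376e-04 = 5.41829
Step 5: k₂ = k₁ × exp(5.41829) = 1.581e-02 × 2.25493e+02 = 3.565e+00 s⁻¹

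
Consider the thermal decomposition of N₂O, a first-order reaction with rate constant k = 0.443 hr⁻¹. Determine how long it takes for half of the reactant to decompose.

1.565 hr

Step 1: For a first-order reaction, t₁/₂ = ln(2)/k
Step 2: t₁/₂ = ln(2)/0.443
Step 3: t₁/₂ = 0.6931/0.443 = 1.565 hr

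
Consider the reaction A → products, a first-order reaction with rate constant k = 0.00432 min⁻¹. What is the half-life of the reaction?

160.5 min

Step 1: For a first-order reaction, t₁/₂ = ln(2)/k
Step 2: t₁/₂ = ln(2)/0.00432
Step 3: t₁/₂ = 0.6931/0.00432 = 160.5 min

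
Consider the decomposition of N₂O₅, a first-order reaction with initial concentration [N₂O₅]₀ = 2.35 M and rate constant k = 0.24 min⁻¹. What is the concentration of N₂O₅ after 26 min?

0.004582 M

Step 1: For a first-order reaction: [N₂O₅] = [N₂O₅]₀ × e^(-kt)
Step 2: [N₂O₅] = 2.35 × e^(-0.24 × 26)
Step 3: [N₂O₅] = 2.35 × e^(-6.24)
Step 4: [N₂O₅] = 2.35 × 0.00194986 = 0.004582 M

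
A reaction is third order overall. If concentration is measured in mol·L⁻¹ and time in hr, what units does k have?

(mol·L⁻¹)⁻²·hr⁻¹

Step 1: For overall order n, rate = k × (concentration)^n.
Step 2: Rate has units mol·L⁻¹·hr⁻¹; concentration term has units (mol·L⁻¹)^3.
Step 3: k = rate / (concentration)^n, so units of k = (mol·L⁻¹)^(1-3)·hr⁻¹ = (mol·L⁻¹)⁻²·hr⁻¹.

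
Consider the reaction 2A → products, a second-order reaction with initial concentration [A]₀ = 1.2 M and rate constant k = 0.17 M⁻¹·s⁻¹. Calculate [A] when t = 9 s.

0.4231 M

Step 1: For a second-order reaction: 1/[A] = 1/[A]₀ + kt
Step 2: 1/[A] = 1/1.2 + 0.17 × 9
Step 3: 1/[A] = 0.8333 + 1.53 = 2.363
Step 4: [A] = 1/2.363 = 0.4231 M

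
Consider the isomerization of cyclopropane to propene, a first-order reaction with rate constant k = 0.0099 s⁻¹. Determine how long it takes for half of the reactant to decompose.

70.01 s

Step 1: For a first-order reaction, t₁/₂ = ln(2)/k
Step 2: t₁/₂ = ln(2)/0.0099
Step 3: t₁/₂ = 0.6931/0.0099 = 70.01 s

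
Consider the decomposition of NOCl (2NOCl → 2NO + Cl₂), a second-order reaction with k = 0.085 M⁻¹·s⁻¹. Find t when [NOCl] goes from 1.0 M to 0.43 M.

15.6 s

Step 1: For second-order: t = (1/[NOCl] - 1/[NOCl]₀)/k
Step 2: t = (1/0.43 - 1/1.0)/0.085
Step 3: t = (2.326 - 1)/0.085
Step 4: t = 1.326/0.085 = 15.6 s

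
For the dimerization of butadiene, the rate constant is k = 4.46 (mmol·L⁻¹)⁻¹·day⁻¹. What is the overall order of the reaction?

second order (2)

Step 1: The units of k for an nth-order reaction are (concentration)^(1-n)·(time)⁻¹.
Step 2: Here k has units (mmol·L⁻¹)⁻¹·day⁻¹, so the concentration exponent is -1.
Step 3: 1 - n = -1 ⇒ n = 2. The reaction is second order.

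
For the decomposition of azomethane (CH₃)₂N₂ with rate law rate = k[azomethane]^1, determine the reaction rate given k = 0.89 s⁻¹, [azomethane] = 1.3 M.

1.157 M/s

Step 1: Identify the rate law: rate = k[azomethane]^1
Step 2: Substitute values: rate = 0.89 × (1.3)^1
Step 3: Calculate: rate = 0.89 × 1.3 = 1.157 M/s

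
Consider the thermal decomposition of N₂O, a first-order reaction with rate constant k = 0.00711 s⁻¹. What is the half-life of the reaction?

97.49 s

Step 1: For a first-order reaction, t₁/₂ = ln(2)/k
Step 2: t₁/₂ = ln(2)/0.00711
Step 3: t₁/₂ = 0.6931/0.00711 = 97.49 s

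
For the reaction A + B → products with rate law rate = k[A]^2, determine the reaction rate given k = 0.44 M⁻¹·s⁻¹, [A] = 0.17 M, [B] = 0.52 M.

0.01272 M/s

Step 1: The rate law is rate = k[A]^2
Step 2: Note that the rate does not depend on [B] (zero order in B).
Step 3: rate = 0.44 × (0.17)^2 = 0.012716 M/s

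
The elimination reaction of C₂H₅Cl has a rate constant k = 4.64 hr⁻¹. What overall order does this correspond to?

first order (1)

Step 1: The units of k for an nth-order reaction are (concentration)^(1-n)·(time)⁻¹.
Step 2: Here k has units hr⁻¹, so the concentration exponent is 0.
Step 3: 1 - n = 0 ⇒ n = 1. The reaction is first order.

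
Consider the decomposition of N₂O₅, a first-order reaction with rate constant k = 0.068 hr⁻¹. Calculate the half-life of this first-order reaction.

10.19 hr

Step 1: For a first-order reaction, t₁/₂ = ln(2)/k
Step 2: t₁/₂ = ln(2)/0.068
Step 3: t₁/₂ = 0.6931/0.068 = 10.19 hr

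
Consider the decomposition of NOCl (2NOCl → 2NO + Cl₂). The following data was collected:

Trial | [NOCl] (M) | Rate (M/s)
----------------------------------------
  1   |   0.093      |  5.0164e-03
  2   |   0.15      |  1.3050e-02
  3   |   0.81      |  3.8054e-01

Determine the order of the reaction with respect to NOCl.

second order (2)

Step 1: Compare trials to find order n where rate₂/rate₁ = ([NOCl]₂/[NOCl]₁)^n
Step 2: rate₂/rate₁ = 1.3050e-02/5.0164e-03 = 2.601
Step 3: [NOCl]₂/[NOCl]₁ = 0.15/0.093 = 1.613
Step 4: n = ln(2.601)/ln(1.613) = 2.00 ≈ 2
Step 5: The reaction is second order in NOCl.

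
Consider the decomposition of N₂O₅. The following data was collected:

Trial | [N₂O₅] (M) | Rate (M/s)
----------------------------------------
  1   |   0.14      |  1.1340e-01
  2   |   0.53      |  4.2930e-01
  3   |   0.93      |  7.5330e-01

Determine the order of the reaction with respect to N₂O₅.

first order (1)

Step 1: Compare trials to find order n where rate₂/rate₁ = ([N₂O₅]₂/[N₂O₅]₁)^n
Step 2: rate₂/rate₁ = 4.2930e-01/1.1340e-01 = 3.786
Step 3: [N₂O₅]₂/[N₂O₅]₁ = 0.53/0.14 = 3.786
Step 4: n = ln(3.786)/ln(3.786) = 1.00 ≈ 1
Step 5: The reaction is first order in N₂O₅.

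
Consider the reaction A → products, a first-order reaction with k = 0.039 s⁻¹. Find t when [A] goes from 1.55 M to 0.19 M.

53.82 s

Step 1: For first-order: t = ln([A]₀/[A])/k
Step 2: t = ln(1.55/0.19)/0.039
Step 3: t = ln(8.158)/0.039
Step 4: t = 2.099/0.039 = 53.82 s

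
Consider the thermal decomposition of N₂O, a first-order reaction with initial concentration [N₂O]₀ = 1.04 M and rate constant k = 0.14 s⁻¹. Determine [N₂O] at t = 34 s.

0.008908 M

Step 1: For a first-order reaction: [N₂O] = [N₂O]₀ × e^(-kt)
Step 2: [N₂O] = 1.04 × e^(-0.14 × 34)
Step 3: [N₂O] = 1.04 × e^(-4.76)
Step 4: [N₂O] = 1.04 × 0.00856561 = 0.008908 M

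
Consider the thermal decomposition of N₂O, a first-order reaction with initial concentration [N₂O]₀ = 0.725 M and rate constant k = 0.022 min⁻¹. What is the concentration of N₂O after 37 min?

0.3212 M

Step 1: For a first-order reaction: [N₂O] = [N₂O]₀ × e^(-kt)
Step 2: [N₂O] = 0.725 × e^(-0.022 × 37)
Step 3: [N₂O] = 0.725 × e^(-0.814)
Step 4: [N₂O] = 0.725 × 0.443082 = 0.3212 M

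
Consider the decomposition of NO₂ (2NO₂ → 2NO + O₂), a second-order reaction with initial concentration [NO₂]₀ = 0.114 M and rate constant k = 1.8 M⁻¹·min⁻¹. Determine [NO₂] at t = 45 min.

0.01114 M

Step 1: For a second-order reaction: 1/[NO₂] = 1/[NO₂]₀ + kt
Step 2: 1/[NO₂] = 1/0.114 + 1.8 × 45
Step 3: 1/[NO₂] = 8.772 + 81 = 89.77
Step 4: [NO₂] = 1/89.77 = 0.01114 M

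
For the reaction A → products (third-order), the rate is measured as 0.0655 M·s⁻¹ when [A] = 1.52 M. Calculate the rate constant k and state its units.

0.01865 M⁻²·s⁻¹

Step 1: rate = k[A]^3, so k = rate / [A]^3.
Step 2: k = 0.0655 / (1.52)^3 = 0.0655 / 3.512.
Step 3: k = 0.01865 M⁻²·s⁻¹.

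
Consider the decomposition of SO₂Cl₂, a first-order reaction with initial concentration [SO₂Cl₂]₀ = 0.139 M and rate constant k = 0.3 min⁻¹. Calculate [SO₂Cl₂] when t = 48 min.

7.748e-08 M

Step 1: For a first-order reaction: [SO₂Cl₂] = [SO₂Cl₂]₀ × e^(-kt)
Step 2: [SO₂Cl₂] = 0.139 × e^(-0.3 × 48)
Step 3: [SO₂Cl₂] = 0.139 × e^(-14.4)
Step 4: [SO₂Cl₂] = 0.139 × 5.5739e-07 = 7.748e-08 M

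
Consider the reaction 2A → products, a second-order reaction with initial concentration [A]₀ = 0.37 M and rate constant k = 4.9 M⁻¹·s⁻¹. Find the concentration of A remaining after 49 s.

0.004119 M

Step 1: For a second-order reaction: 1/[A] = 1/[A]₀ + kt
Step 2: 1/[A] = 1/0.37 + 4.9 × 49
Step 3: 1/[A] = 2.703 + 240.1 = 242.8
Step 4: [A] = 1/242.8 = 0.004119 M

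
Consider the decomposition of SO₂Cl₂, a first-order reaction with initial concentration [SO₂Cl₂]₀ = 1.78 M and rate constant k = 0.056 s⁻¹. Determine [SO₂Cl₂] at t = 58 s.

0.06916 M

Step 1: For a first-order reaction: [SO₂Cl₂] = [SO₂Cl₂]₀ × e^(-kt)
Step 2: [SO₂Cl₂] = 1.78 × e^(-0.056 × 58)
Step 3: [SO₂Cl₂] = 1.78 × e^(-3.248)
Step 4: [SO₂Cl₂] = 1.78 × 0.0388518 = 0.06916 M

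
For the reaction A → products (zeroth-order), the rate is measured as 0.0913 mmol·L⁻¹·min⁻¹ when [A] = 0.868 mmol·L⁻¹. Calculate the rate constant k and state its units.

0.0913 mmol·L⁻¹·min⁻¹

Step 1: For a zeroth-order reaction, rate = k (independent of concentration).
Step 2: k = rate = 0.0913 mmol·L⁻¹·min⁻¹.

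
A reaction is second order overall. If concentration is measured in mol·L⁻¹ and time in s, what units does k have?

(mol·L⁻¹)⁻¹·s⁻¹

Step 1: For overall order n, rate = k × (concentration)^n.
Step 2: Rate has units mol·L⁻¹·s⁻¹; concentration term has units (mol·L⁻¹)^2.
Step 3: k = rate / (concentration)^n, so units of k = (mol·L⁻¹)^(1-2)·s⁻¹ = (mol·L⁻¹)⁻¹·s⁻¹.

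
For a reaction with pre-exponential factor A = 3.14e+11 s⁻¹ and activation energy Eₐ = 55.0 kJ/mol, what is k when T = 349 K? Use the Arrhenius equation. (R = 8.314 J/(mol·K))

1.84e+03 s⁻¹

Step 1: Use the Arrhenius equation: k = A × exp(-Eₐ/RT)
Step 2: Convert Eₐ to J/mol: 55.0 kJ/mol = 55000 J/mol
Step 3: Calculate the exponent: -Eₐ/(RT) = -55000/(8.314 × 349) = -18.95515
Step 4: k = 3.14e+11 × exp(-18.95515)
Step 5: k = 3.14e+11 × 5.85980e-09 = 1.8400e+03 s⁻¹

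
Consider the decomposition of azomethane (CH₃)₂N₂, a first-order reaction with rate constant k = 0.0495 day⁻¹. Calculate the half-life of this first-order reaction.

14 day

Step 1: For a first-order reaction, t₁/₂ = ln(2)/k
Step 2: t₁/₂ = ln(2)/0.0495
Step 3: t₁/₂ = 0.6931/0.0495 = 14 day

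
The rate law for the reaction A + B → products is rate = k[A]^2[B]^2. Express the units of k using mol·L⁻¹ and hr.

(mol·L⁻¹)⁻³·hr⁻¹

Step 1: Overall order = 2 + 2 = 4.
Step 2: rate has units mol·L⁻¹·hr⁻¹; [A]^2[B]^2 has units (mol·L⁻¹)^4.
Step 3: k = rate/([A]^2[B]^2), so units of k = (mol·L⁻¹)^(1-4)·hr⁻¹ = (mol·L⁻¹)⁻³·hr⁻¹.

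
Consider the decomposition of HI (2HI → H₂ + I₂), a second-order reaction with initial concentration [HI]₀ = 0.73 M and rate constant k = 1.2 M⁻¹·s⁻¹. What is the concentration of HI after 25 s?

0.03188 M

Step 1: For a second-order reaction: 1/[HI] = 1/[HI]₀ + kt
Step 2: 1/[HI] = 1/0.73 + 1.2 × 25
Step 3: 1/[HI] = 1.37 + 30 = 31.37
Step 4: [HI] = 1/31.37 = 0.03188 M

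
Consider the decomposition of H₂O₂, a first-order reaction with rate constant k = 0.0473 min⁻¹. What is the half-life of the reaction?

14.65 min

Step 1: For a first-order reaction, t₁/₂ = ln(2)/k
Step 2: t₁/₂ = ln(2)/0.0473
Step 3: t₁/₂ = 0.6931/0.0473 = 14.65 min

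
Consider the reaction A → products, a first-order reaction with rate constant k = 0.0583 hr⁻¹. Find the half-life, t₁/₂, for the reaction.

11.89 hr

Step 1: For a first-order reaction, t₁/₂ = ln(2)/k
Step 2: t₁/₂ = ln(2)/0.0583
Step 3: t₁/₂ = 0.6931/0.0583 = 11.89 hr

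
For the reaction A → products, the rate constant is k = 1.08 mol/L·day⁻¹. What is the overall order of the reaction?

zeroth order (0)

Step 1: The units of k for an nth-order reaction are (concentration)^(1-n)·(time)⁻¹.
Step 2: Here k has units mol/L·day⁻¹, so the concentration exponent is 1.
Step 3: 1 - n = 1 ⇒ n = 0. The reaction is zeroth order.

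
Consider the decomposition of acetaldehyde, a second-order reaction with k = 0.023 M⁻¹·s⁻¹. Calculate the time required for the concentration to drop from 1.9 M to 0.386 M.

89.75 s

Step 1: For second-order: t = (1/[CH₃CHO] - 1/[CH₃CHO]₀)/k
Step 2: t = (1/0.386 - 1/1.9)/0.023
Step 3: t = (2.591 - 0.5263)/0.023
Step 4: t = 2.064/0.023 = 89.75 s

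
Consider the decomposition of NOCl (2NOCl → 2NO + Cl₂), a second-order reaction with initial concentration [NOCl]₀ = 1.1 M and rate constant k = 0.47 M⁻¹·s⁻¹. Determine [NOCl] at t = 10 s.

0.1783 M

Step 1: For a second-order reaction: 1/[NOCl] = 1/[NOCl]₀ + kt
Step 2: 1/[NOCl] = 1/1.1 + 0.47 × 10
Step 3: 1/[NOCl] = 0.9091 + 4.7 = 5.609
Step 4: [NOCl] = 1/5.609 = 0.1783 M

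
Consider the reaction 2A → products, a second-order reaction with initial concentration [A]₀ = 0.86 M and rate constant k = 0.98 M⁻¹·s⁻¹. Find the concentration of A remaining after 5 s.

0.1649 M

Step 1: For a second-order reaction: 1/[A] = 1/[A]₀ + kt
Step 2: 1/[A] = 1/0.86 + 0.98 × 5
Step 3: 1/[A] = 1.163 + 4.9 = 6.063
Step 4: [A] = 1/6.063 = 0.1649 M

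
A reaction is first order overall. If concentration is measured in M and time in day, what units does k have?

day⁻¹

Step 1: For overall order n, rate = k × (concentration)^n.
Step 2: Rate has units M·day⁻¹; concentration term has units M^1.
Step 3: k = rate / (concentration)^n, so units of k = M^(1-1)·day⁻¹ = day⁻¹.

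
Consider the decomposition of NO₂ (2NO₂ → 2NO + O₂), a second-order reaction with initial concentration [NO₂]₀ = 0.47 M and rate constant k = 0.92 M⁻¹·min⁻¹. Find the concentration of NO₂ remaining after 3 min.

0.2046 M

Step 1: For a second-order reaction: 1/[NO₂] = 1/[NO₂]₀ + kt
Step 2: 1/[NO₂] = 1/0.47 + 0.92 × 3
Step 3: 1/[NO₂] = 2.128 + 2.76 = 4.888
Step 4: [NO₂] = 1/4.888 = 0.2046 M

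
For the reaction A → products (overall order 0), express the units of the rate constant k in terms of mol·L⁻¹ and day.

mol·L⁻¹·day⁻¹

Step 1: For overall order n, rate = k × (concentration)^n.
Step 2: Rate has units mol·L⁻¹·day⁻¹; concentration term has units (mol·L⁻¹)^0.
Step 3: k = rate / (concentration)^n, so units of k = (mol·L⁻¹)^(1-0)·day⁻¹ = mol·L⁻¹·day⁻¹.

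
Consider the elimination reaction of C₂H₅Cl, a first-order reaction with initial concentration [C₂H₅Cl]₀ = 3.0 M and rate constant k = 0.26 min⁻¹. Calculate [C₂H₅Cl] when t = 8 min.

0.3748 M

Step 1: For a first-order reaction: [C₂H₅Cl] = [C₂H₅Cl]₀ × e^(-kt)
Step 2: [C₂H₅Cl] = 3.0 × e^(-0.26 × 8)
Step 3: [C₂H₅Cl] = 3.0 × e^(-2.08)
Step 4: [C₂H₅Cl] = 3.0 × 0.12493 = 0.3748 M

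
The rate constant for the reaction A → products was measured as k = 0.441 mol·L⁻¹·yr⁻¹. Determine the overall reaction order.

zeroth order (0)

Step 1: The units of k for an nth-order reaction are (concentration)^(1-n)·(time)⁻¹.
Step 2: Here k has units mol·L⁻¹·yr⁻¹, so the concentration exponent is 1.
Step 3: 1 - n = 1 ⇒ n = 0. The reaction is zeroth order.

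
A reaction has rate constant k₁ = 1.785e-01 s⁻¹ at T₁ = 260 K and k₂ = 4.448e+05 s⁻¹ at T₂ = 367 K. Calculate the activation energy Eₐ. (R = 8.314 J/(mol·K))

109.2 kJ/mol

Step 1: Use the two-temperature Arrhenius form: ln(k₂/k₁) = -Eₐ/R × (1/T₂ - 1/T₁)
Step 2: ln(k₂/k₁) = ln(4.448e+05/1.785e-01) = ln(2.49188e+06) = 14.7285
Step 3: 1/T₂ - 1/T₁ = 1/367 - 1/260 = -1.121358e-03 K⁻¹
Step 4: Eₐ = -R × ln(k₂/k₁) / (1/T₂ - 1/T₁) = -8.314 × 14.7285 / -1.121358e-03
Step 5: Eₐ = 1.0920e+05 J/mol = 109.2 kJ/mol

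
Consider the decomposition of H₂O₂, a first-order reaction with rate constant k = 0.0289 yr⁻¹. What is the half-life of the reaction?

23.98 yr

Step 1: For a first-order reaction, t₁/₂ = ln(2)/k
Step 2: t₁/₂ = ln(2)/0.0289
Step 3: t₁/₂ = 0.6931/0.0289 = 23.98 yr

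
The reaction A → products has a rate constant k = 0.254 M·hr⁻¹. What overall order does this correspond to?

zeroth order (0)

Step 1: The units of k for an nth-order reaction are (concentration)^(1-n)·(time)⁻¹.
Step 2: Here k has units M·hr⁻¹, so the concentration exponent is 1.
Step 3: 1 - n = 1 ⇒ n = 0. The reaction is zeroth order.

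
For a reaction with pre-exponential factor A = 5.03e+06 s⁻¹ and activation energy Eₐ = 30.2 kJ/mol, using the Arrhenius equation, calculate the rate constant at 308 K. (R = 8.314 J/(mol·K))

3.80e+01 s⁻¹

Step 1: Use the Arrhenius equation: k = A × exp(-Eₐ/RT)
Step 2: Convert Eₐ to J/mol: 30.2 kJ/mol = 30200 J/mol
Step 3: Calculate the exponent: -Eₐ/(RT) = -30200/(8.314 × 308) = -11.79359
Step 4: k = 5.03e+06 × exp(-11.79359)
Step 5: k = 5.03e+06 × 7.55282e-06 = 3.7991e+01 s⁻¹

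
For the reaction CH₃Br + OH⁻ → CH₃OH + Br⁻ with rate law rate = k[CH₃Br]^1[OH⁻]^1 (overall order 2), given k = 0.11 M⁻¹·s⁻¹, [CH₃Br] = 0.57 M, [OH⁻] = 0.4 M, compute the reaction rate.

0.02508 M/s

Step 1: The rate law is rate = k[CH₃Br]^1[OH⁻]^1, overall order = 1+1 = 2
Step 2: Substitute values: rate = 0.11 × (0.57)^1 × (0.4)^1
Step 3: rate = 0.11 × 0.57 × 0.4 = 0.02508 M/s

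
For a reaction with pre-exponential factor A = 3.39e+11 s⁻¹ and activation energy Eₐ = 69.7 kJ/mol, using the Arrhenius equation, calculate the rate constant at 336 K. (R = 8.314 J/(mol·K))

4.95e+00 s⁻¹

Step 1: Use the Arrhenius equation: k = A × exp(-Eₐ/RT)
Step 2: Convert Eₐ to J/mol: 69.7 kJ/mol = 69700 J/mol
Step 3: Calculate the exponent: -Eₐ/(RT) = -69700/(8.314 × 336) = -24.95074
Step 4: k = 3.39e+11 × exp(-24.95074)
Step 5: k = 3.39e+11 × 1.45892e-11 = 4.9457e+00 s⁻¹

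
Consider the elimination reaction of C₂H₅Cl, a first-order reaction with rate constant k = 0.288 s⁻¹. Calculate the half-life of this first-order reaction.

2.407 s

Step 1: For a first-order reaction, t₁/₂ = ln(2)/k
Step 2: t₁/₂ = ln(2)/0.288
Step 3: t₁/₂ = 0.6931/0.288 = 2.407 s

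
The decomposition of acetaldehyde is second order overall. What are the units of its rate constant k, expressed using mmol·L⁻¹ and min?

(mmol·L⁻¹)⁻¹·min⁻¹

Step 1: For overall order n, rate = k × (concentration)^n.
Step 2: Rate has units mmol·L⁻¹·min⁻¹; concentration term has units (mmol·L⁻¹)^2.
Step 3: k = rate / (concentration)^n, so units of k = (mmol·L⁻¹)^(1-2)·min⁻¹ = (mmol·L⁻¹)⁻¹·min⁻¹.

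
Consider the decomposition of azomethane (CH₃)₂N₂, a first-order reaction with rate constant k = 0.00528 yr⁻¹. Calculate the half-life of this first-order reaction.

131.3 yr

Step 1: For a first-order reaction, t₁/₂ = ln(2)/k
Step 2: t₁/₂ = ln(2)/0.00528
Step 3: t₁/₂ = 0.6931/0.00528 = 131.3 yr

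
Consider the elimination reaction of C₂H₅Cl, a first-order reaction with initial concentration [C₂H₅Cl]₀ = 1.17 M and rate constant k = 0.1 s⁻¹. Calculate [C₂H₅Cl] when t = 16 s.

0.2362 M

Step 1: For a first-order reaction: [C₂H₅Cl] = [C₂H₅Cl]₀ × e^(-kt)
Step 2: [C₂H₅Cl] = 1.17 × e^(-0.1 × 16)
Step 3: [C₂H₅Cl] = 1.17 × e^(-1.6)
Step 4: [C₂H₅Cl] = 1.17 × 0.201897 = 0.2362 M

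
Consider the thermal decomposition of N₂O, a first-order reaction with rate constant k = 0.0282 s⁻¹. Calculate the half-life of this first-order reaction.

24.58 s

Step 1: For a first-order reaction, t₁/₂ = ln(2)/k
Step 2: t₁/₂ = ln(2)/0.0282
Step 3: t₁/₂ = 0.6931/0.0282 = 24.58 s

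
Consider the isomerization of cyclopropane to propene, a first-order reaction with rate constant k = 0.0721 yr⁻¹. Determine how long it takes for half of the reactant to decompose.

9.614 yr

Step 1: For a first-order reaction, t₁/₂ = ln(2)/k
Step 2: t₁/₂ = ln(2)/0.0721
Step 3: t₁/₂ = 0.6931/0.0721 = 9.614 yr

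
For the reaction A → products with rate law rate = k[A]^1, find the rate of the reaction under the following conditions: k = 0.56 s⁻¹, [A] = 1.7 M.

0.952 M/s

Step 1: Identify the rate law: rate = k[A]^1
Step 2: Substitute values: rate = 0.56 × (1.7)^1
Step 3: Calculate: rate = 0.56 × 1.7 = 0.952 M/s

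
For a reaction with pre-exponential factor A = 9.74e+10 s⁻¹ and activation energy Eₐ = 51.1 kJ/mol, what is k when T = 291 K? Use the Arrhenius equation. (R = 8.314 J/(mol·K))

6.54e+01 s⁻¹

Step 1: Use the Arrhenius equation: k = A × exp(-Eₐ/RT)
Step 2: Convert Eₐ to J/mol: 51.1 kJ/mol = 51100 J/mol
Step 3: Calculate the exponent: -Eₐ/(RT) = -51100/(8.314 × 291) = -21.12117
Step 4: k = 9.74e+10 × exp(-21.12117)
Step 5: k = 9.74e+10 × 6.71726e-10 = 6.5426e+01 s⁻¹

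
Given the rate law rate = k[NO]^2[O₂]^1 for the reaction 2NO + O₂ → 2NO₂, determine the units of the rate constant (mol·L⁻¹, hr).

(mol·L⁻¹)⁻²·hr⁻¹

Step 1: Overall order = 2 + 1 = 3.
Step 2: rate has units mol·L⁻¹·hr⁻¹; [NO]^2[O₂]^1 has units (mol·L⁻¹)^3.
Step 3: k = rate/([NO]^2[O₂]^1), so units of k = (mol·L⁻¹)^(1-3)·hr⁻¹ = (mol·L⁻¹)⁻²·hr⁻¹.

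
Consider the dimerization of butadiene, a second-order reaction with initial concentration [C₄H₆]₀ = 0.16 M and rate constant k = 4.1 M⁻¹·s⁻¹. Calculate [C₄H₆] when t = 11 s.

0.01947 M

Step 1: For a second-order reaction: 1/[C₄H₆] = 1/[C₄H₆]₀ + kt
Step 2: 1/[C₄H₆] = 1/0.16 + 4.1 × 11
Step 3: 1/[C₄H₆] = 6.25 + 45.1 = 51.35
Step 4: [C₄H₆] = 1/51.35 = 0.01947 M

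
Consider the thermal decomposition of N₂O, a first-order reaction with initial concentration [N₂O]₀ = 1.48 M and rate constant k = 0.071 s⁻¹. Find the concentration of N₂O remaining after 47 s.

0.0526 M

Step 1: For a first-order reaction: [N₂O] = [N₂O]₀ × e^(-kt)
Step 2: [N₂O] = 1.48 × e^(-0.071 × 47)
Step 3: [N₂O] = 1.48 × e^(-3.337)
Step 4: [N₂O] = 1.48 × 0.0355434 = 0.0526 M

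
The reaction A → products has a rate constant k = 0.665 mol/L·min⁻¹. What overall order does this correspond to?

zeroth order (0)

Step 1: The units of k for an nth-order reaction are (concentration)^(1-n)·(time)⁻¹.
Step 2: Here k has units mol/L·min⁻¹, so the concentration exponent is 1.
Step 3: 1 - n = 1 ⇒ n = 0. The reaction is zeroth order.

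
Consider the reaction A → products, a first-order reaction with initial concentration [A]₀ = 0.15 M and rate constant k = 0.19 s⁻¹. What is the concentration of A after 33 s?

0.0002838 M

Step 1: For a first-order reaction: [A] = [A]₀ × e^(-kt)
Step 2: [A] = 0.15 × e^(-0.19 × 33)
Step 3: [A] = 0.15 × e^(-6.27)
Step 4: [A] = 0.15 × 0.00189223 = 0.0002838 M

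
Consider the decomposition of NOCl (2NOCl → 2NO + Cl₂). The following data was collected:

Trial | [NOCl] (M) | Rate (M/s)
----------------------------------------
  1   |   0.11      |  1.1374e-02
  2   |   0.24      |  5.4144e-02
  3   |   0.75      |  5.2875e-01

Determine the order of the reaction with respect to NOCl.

second order (2)

Step 1: Compare trials to find order n where rate₂/rate₁ = ([NOCl]₂/[NOCl]₁)^n
Step 2: rate₂/rate₁ = 5.4144e-02/1.1374e-02 = 4.76
Step 3: [NOCl]₂/[NOCl]₁ = 0.24/0.11 = 2.182
Step 4: n = ln(4.76)/ln(2.182) = 2.00 ≈ 2
Step 5: The reaction is second order in NOCl.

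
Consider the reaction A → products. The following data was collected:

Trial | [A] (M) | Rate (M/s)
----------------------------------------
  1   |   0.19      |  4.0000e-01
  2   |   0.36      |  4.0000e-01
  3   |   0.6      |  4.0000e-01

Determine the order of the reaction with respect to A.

zeroth order (0)

Step 1: Compare trials - when concentration changes, rate stays constant.
Step 2: rate₂/rate₁ = 4.0000e-01/4.0000e-01 = 1
Step 3: [A]₂/[A]₁ = 0.36/0.19 = 1.895
Step 4: Since rate ratio ≈ (conc ratio)^0, the reaction is zeroth order.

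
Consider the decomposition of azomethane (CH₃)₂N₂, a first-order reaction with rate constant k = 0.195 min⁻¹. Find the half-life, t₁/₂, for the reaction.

3.555 min

Step 1: For a first-order reaction, t₁/₂ = ln(2)/k
Step 2: t₁/₂ = ln(2)/0.195
Step 3: t₁/₂ = 0.6931/0.195 = 3.555 min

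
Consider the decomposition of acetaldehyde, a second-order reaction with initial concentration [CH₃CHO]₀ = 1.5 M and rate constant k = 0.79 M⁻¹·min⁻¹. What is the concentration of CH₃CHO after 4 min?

0.2613 M

Step 1: For a second-order reaction: 1/[CH₃CHO] = 1/[CH₃CHO]₀ + kt
Step 2: 1/[CH₃CHO] = 1/1.5 + 0.79 × 4
Step 3: 1/[CH₃CHO] = 0.6667 + 3.16 = 3.827
Step 4: [CH₃CHO] = 1/3.827 = 0.2613 M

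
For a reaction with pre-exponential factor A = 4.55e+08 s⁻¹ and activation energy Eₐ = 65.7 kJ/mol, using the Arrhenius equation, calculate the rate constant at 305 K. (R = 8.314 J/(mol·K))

2.55e-03 s⁻¹

Step 1: Use the Arrhenius equation: k = A × exp(-Eₐ/RT)
Step 2: Convert Eₐ to J/mol: 65.7 kJ/mol = 65700 J/mol
Step 3: Calculate the exponent: -Eₐ/(RT) = -65700/(8.314 × 305) = -25.90929
Step 4: k = 4.55e+08 × exp(-25.90929)
Step 5: k = 4.55e+08 × 5.59420e-12 = 2.5454e-03 s⁻¹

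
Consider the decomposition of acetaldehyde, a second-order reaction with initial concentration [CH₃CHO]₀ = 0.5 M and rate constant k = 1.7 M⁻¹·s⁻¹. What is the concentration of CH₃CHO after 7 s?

0.07194 M

Step 1: For a second-order reaction: 1/[CH₃CHO] = 1/[CH₃CHO]₀ + kt
Step 2: 1/[CH₃CHO] = 1/0.5 + 1.7 × 7
Step 3: 1/[CH₃CHO] = 2 + 11.9 = 13.9
Step 4: [CH₃CHO] = 1/13.9 = 0.07194 M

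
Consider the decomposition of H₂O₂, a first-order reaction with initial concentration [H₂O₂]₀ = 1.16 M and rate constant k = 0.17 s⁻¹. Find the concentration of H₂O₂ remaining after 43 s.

0.0007758 M

Step 1: For a first-order reaction: [H₂O₂] = [H₂O₂]₀ × e^(-kt)
Step 2: [H₂O₂] = 1.16 × e^(-0.17 × 43)
Step 3: [H₂O₂] = 1.16 × e^(-7.31)
Step 4: [H₂O₂] = 1.16 × 0.000668817 = 0.0007758 M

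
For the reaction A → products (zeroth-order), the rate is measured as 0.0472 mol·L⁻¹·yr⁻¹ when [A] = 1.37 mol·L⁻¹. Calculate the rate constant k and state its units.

0.0472 mol·L⁻¹·yr⁻¹

Step 1: For a zeroth-order reaction, rate = k (independent of concentration).
Step 2: k = rate = 0.0472 mol·L⁻¹·yr⁻¹.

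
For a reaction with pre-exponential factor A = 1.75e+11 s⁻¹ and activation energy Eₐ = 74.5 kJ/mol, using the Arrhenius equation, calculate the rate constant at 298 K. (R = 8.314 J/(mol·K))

1.53e-02 s⁻¹

Step 1: Use the Arrhenius equation: k = A × exp(-Eₐ/RT)
Step 2: Convert Eₐ to J/mol: 74.5 kJ/mol = 74500 J/mol
Step 3: Calculate the exponent: -Eₐ/(RT) = -74500/(8.314 × 298) = -30.06976
Step 4: k = 1.75e+11 × exp(-30.06976)
Step 5: k = 1.75e+11 × 8.72708e-14 = 1.5272e-02 s⁻¹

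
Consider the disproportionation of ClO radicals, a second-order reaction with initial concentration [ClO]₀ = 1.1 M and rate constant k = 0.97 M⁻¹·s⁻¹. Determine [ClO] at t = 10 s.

0.09426 M

Step 1: For a second-order reaction: 1/[ClO] = 1/[ClO]₀ + kt
Step 2: 1/[ClO] = 1/1.1 + 0.97 × 10
Step 3: 1/[ClO] = 0.9091 + 9.7 = 10.61
Step 4: [ClO] = 1/10.61 = 0.09426 M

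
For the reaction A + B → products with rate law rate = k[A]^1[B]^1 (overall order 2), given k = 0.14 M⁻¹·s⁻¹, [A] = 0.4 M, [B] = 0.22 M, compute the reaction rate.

0.01232 M/s

Step 1: The rate law is rate = k[A]^1[B]^1, overall order = 1+1 = 2
Step 2: Substitute values: rate = 0.14 × (0.4)^1 × (0.22)^1
Step 3: rate = 0.14 × 0.4 × 0.22 = 0.01232 M/s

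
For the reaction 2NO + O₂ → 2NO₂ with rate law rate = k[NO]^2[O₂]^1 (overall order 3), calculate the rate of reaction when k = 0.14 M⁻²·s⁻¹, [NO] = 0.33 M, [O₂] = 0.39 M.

0.005946 M/s

Step 1: The rate law is rate = k[NO]^2[O₂]^1, overall order = 2+1 = 3
Step 2: Substitute values: rate = 0.14 × (0.33)^2 × (0.39)^1
Step 3: rate = 0.14 × 0.1089 × 0.39 = 0.00594594 M/s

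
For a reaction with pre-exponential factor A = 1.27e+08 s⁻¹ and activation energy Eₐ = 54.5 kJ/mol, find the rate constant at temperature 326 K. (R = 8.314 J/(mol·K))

2.35e-01 s⁻¹

Step 1: Use the Arrhenius equation: k = A × exp(-Eₐ/RT)
Step 2: Convert Eₐ to J/mol: 54.5 kJ/mol = 54500 J/mol
Step 3: Calculate the exponent: -Eₐ/(RT) = -54500/(8.314 × 326) = -20.10800
Step 4: k = 1.27e+08 × exp(-20.10800)
Step 5: k = 1.27e+08 × 1.85015e-09 = 2.3497e-01 s⁻¹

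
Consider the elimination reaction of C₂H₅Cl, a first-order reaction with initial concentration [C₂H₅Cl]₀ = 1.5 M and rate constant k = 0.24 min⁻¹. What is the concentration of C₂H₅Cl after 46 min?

2.407e-05 M

Step 1: For a first-order reaction: [C₂H₅Cl] = [C₂H₅Cl]₀ × e^(-kt)
Step 2: [C₂H₅Cl] = 1.5 × e^(-0.24 × 46)
Step 3: [C₂H₅Cl] = 1.5 × e^(-11.04)
Step 4: [C₂H₅Cl] = 1.5 × 1.60468e-05 = 2.407e-05 M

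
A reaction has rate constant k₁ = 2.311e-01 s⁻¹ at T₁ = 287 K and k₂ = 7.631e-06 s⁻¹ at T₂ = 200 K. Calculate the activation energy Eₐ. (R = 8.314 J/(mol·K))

56.6 kJ/mol

Step 1: Use the two-temperature Arrhenius form: ln(k₂/k₁) = -Eₐ/R × (1/T₂ - 1/T₁)
Step 2: ln(k₂/k₁) = ln(7.631e-06/2.311e-01) = ln(3.30203e-05) = -10.3184
Step 3: 1/T₂ - 1/T₁ = 1/200 - 1/287 = 1.515679e-03 K⁻¹
Step 4: Eₐ = -R × ln(k₂/k₁) / (1/T₂ - 1/T₁) = -8.314 × -10.3184 / 1.515679e-03
Step 5: Eₐ = 5.6600e+04 J/mol = 56.6 kJ/mol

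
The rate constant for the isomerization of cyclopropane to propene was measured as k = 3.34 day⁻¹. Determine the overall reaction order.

first order (1)

Step 1: The units of k for an nth-order reaction are (concentration)^(1-n)·(time)⁻¹.
Step 2: Here k has units day⁻¹, so the concentration exponent is 0.
Step 3: 1 - n = 0 ⇒ n = 1. The reaction is first order.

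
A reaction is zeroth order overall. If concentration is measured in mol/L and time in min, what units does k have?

mol/L·min⁻¹

Step 1: For overall order n, rate = k × (concentration)^n.
Step 2: Rate has units mol/L·min⁻¹; concentration term has units (mol/L)^0.
Step 3: k = rate / (concentration)^n, so units of k = (mol/L)^(1-0)·min⁻¹ = mol/L·min⁻¹.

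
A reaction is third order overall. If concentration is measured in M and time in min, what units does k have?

M⁻²·min⁻¹

Step 1: For overall order n, rate = k × (concentration)^n.
Step 2: Rate has units M·min⁻¹; concentration term has units M^3.
Step 3: k = rate / (concentration)^n, so units of k = M^(1-3)·min⁻¹ = M⁻²·min⁻¹.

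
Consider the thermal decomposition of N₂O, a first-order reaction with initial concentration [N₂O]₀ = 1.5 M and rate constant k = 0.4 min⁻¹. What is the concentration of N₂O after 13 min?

0.008275 M

Step 1: For a first-order reaction: [N₂O] = [N₂O]₀ × e^(-kt)
Step 2: [N₂O] = 1.5 × e^(-0.4 × 13)
Step 3: [N₂O] = 1.5 × e^(-5.2)
Step 4: [N₂O] = 1.5 × 0.00551656 = 0.008275 M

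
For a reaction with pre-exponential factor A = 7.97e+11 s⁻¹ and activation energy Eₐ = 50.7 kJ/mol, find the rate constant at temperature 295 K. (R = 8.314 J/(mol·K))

8.39e+02 s⁻¹

Step 1: Use the Arrhenius equation: k = A × exp(-Eₐ/RT)
Step 2: Convert Eₐ to J/mol: 50.7 kJ/mol = 50700 J/mol
Step 3: Calculate the exponent: -Eₐ/(RT) = -50700/(8.314 × 295) = -20.67169
Step 4: k = 7.97e+11 × exp(-20.67169)
Step 5: k = 7.97e+11 × 1.05293e-09 = 8.3919e+02 s⁻¹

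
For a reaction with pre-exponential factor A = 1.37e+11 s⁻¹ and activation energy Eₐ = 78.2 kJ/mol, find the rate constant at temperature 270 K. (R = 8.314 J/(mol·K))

1.02e-04 s⁻¹

Step 1: Use the Arrhenius equation: k = A × exp(-Eₐ/RT)
Step 2: Convert Eₐ to J/mol: 78.2 kJ/mol = 78200 J/mol
Step 3: Calculate the exponent: -Eₐ/(RT) = -78200/(8.314 × 270) = -34.83638
Step 4: k = 1.37e+11 × exp(-34.83638)
Step 5: k = 1.37e+11 × 7.42596e-16 = 1.0174e-04 s⁻¹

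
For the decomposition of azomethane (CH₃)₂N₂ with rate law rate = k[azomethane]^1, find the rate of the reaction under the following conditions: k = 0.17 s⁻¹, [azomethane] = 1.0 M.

0.17 M/s

Step 1: Identify the rate law: rate = k[azomethane]^1
Step 2: Substitute values: rate = 0.17 × (1.0)^1
Step 3: Calculate: rate = 0.17 × 1 = 0.17 M/s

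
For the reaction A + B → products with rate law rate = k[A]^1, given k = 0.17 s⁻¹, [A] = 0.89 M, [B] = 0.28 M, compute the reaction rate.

0.1513 M/s

Step 1: The rate law is rate = k[A]^1
Step 2: Note that the rate does not depend on [B] (zero order in B).
Step 3: rate = 0.17 × (0.89)^1 = 0.1513 M/s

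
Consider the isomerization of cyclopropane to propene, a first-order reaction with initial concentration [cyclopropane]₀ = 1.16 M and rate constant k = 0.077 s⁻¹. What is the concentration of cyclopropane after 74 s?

0.003889 M

Step 1: For a first-order reaction: [cyclopropane] = [cyclopropane]₀ × e^(-kt)
Step 2: [cyclopropane] = 1.16 × e^(-0.077 × 74)
Step 3: [cyclopropane] = 1.16 × e^(-5.698)
Step 4: [cyclopropane] = 1.16 × 0.00335266 = 0.003889 M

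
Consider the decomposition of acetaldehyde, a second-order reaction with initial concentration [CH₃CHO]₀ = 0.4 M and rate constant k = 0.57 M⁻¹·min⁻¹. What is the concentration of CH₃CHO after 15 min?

0.0905 M

Step 1: For a second-order reaction: 1/[CH₃CHO] = 1/[CH₃CHO]₀ + kt
Step 2: 1/[CH₃CHO] = 1/0.4 + 0.57 × 15
Step 3: 1/[CH₃CHO] = 2.5 + 8.55 = 11.05
Step 4: [CH₃CHO] = 1/11.05 = 0.0905 M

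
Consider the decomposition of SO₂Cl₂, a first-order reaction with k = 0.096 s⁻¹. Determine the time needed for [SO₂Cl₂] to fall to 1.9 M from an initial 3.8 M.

7.22 s

Step 1: For first-order: t = ln([SO₂Cl₂]₀/[SO₂Cl₂])/k
Step 2: t = ln(3.8/1.9)/0.096
Step 3: t = ln(2)/0.096
Step 4: t = 0.6931/0.096 = 7.22 s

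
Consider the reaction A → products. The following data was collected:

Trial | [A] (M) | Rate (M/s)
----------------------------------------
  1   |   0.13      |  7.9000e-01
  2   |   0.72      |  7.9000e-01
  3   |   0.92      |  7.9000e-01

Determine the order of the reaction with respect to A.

zeroth order (0)

Step 1: Compare trials - when concentration changes, rate stays constant.
Step 2: rate₂/rate₁ = 7.9000e-01/7.9000e-01 = 1
Step 3: [A]₂/[A]₁ = 0.72/0.13 = 5.538
Step 4: Since rate ratio ≈ (conc ratio)^0, the reaction is zeroth order.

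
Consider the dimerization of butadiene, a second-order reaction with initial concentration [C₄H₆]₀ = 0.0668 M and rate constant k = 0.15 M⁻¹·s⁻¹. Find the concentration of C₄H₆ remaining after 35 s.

0.04946 M

Step 1: For a second-order reaction: 1/[C₄H₆] = 1/[C₄H₆]₀ + kt
Step 2: 1/[C₄H₆] = 1/0.0668 + 0.15 × 35
Step 3: 1/[C₄H₆] = 14.97 + 5.25 = 20.22
Step 4: [C₄H₆] = 1/20.22 = 0.04946 M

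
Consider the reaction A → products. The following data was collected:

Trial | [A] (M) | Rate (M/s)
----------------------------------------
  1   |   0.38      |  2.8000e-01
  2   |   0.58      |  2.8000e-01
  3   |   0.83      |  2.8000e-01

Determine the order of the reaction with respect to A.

zeroth order (0)

Step 1: Compare trials - when concentration changes, rate stays constant.
Step 2: rate₂/rate₁ = 2.8000e-01/2.8000e-01 = 1
Step 3: [A]₂/[A]₁ = 0.58/0.38 = 1.526
Step 4: Since rate ratio ≈ (conc ratio)^0, the reaction is zeroth order.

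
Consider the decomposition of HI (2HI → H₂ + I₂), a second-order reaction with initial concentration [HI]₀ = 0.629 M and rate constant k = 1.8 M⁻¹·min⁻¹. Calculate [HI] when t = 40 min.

0.01359 M

Step 1: For a second-order reaction: 1/[HI] = 1/[HI]₀ + kt
Step 2: 1/[HI] = 1/0.629 + 1.8 × 40
Step 3: 1/[HI] = 1.59 + 72 = 73.59
Step 4: [HI] = 1/73.59 = 0.01359 M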